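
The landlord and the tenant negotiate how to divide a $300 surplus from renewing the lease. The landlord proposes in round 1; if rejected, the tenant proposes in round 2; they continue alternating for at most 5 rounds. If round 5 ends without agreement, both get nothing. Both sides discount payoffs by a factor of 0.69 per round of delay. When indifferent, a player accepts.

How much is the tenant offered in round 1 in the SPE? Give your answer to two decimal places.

Solve by backward induction from round 5.
Round 5 (the landlord proposes): rejection yields 0 for the tenant; the landlord offers 0 and keeps 300.
Round 4 (the tenant proposes): the landlord can get 300 next round, worth 0.69 × 300 = 207 now. The tenant offers 207 and keeps 300 − 207 = 93.
Round 3 (the landlord proposes): the tenant can get 93 next round, worth 0.69 × 93 = 64.17 now. The landlord offers 64.17 and keeps 300 − 64.17 = 235.83.
Round 2 (the tenant proposes): the landlord can get 235.83 next round, worth 0.69 × 235.83 = 162.7227 now, so the tenant offers 162.7227, keeping 137.2773.
Round 1 (the landlord proposes): the tenant can get 137.2773 next round, worth 0.69 × 137.2773 = 94.721337 now; the landlord offers that and keeps 205.278663.

94.72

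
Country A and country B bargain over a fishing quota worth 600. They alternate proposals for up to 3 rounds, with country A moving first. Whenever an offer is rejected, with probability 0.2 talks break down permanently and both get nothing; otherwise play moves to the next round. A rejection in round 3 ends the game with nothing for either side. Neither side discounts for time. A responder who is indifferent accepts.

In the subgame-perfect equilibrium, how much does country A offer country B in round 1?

96

Round 3 (country A proposes): rejection yields 0 for country B; country A offers 0 and keeps 600.
Round 2 (country B proposes): rejecting gives country A an expected 0.8 × 600 = 480; country B offers that and keeps 120.
Round 1 (country A proposes): rejecting gives country B an expected 0.8 × 120 = 96. Country A offers 96 and keeps 600 − 96 = 504.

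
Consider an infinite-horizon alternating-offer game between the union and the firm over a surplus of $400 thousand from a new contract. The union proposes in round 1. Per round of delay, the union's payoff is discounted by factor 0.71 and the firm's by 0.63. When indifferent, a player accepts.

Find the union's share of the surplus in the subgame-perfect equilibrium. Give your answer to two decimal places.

267.78

In a stationary SPE each proposer offers the other exactly their discounted continuation value.
If the union keeps x when proposing and the firm keeps y when proposing, then x = 400 − 0.63y and y = 400 − 0.71x.
Solving: x = 400(1 − 0.63) / (1 − 0.71·0.63) = 148 / 0.5527 ≈ 267.7764.
The firm gets 400 − 267.7764 ≈ 132.2236.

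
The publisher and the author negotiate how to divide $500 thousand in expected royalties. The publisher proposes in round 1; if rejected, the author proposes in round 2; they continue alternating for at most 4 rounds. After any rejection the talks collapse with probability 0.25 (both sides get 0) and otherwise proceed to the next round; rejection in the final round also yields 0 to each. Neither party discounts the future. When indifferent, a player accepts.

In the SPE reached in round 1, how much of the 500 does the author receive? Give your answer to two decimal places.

304.69

Round 4 (the author proposes): the publisher will accept anything ≥ 0, so the author offers 0 and keeps 500.
Round 3 (the publisher proposes): rejecting gives the author an expected 0.75 × 500 = 375. The publisher offers 375 and keeps 500 − 375 = 125.
Round 2 (the author proposes): rejecting gives the publisher an expected 0.75 × 125 = 93.75, so the author offers 93.75, keeping 406.25.
Round 1 (the publisher proposes): rejecting gives the author an expected 0.75 × 406.25 = 304.6875. The publisher offers 304.6875 and keeps 500 − 304.6875 = 195.3125.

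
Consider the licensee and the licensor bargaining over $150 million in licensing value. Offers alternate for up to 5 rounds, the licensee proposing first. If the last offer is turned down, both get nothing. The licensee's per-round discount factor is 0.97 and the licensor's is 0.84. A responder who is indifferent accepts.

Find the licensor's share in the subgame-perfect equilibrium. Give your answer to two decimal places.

Round 5 (the licensee proposes): the licensor will accept anything ≥ 0, so the licensee offers 0 and keeps 150.
Round 4 (the licensor proposes): the licensee can get 150 next round, worth 0.97 × 150 = 145.5 now, so the licensor offers 145.5, keeping 4.5.
Round 3 (the licensee proposes): the licensor can get 4.5 next round, worth 0.84 × 4.5 = 3.78 now. The licensee offers 3.78 and keeps 150 − 3.78 = 146.22.
Round 2 (the licensor proposes): the licensee can get 146.22 next round, worth 0.97 × 146.22 = 141.8334 now, so the licensor offers 141.8334, keeping 8.1666.
Round 1 (the licensee proposes): the licensor can get 8.1666 next round, worth 0.84 × 8.1666 = 6.859944 now. The licensee offers 6.859944 and keeps 150 − 6.859944 = 143.140056.

6.86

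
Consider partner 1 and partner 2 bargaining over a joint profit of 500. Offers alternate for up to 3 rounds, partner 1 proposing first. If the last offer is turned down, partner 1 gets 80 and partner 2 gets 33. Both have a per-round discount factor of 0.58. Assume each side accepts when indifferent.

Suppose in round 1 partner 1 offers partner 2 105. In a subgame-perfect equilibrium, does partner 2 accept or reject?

Round 3 (partner 1 proposes): partner 2 gets 33 if talks fail, so partner 1 offers 33 and keeps 467.
Round 2 (partner 2 proposes): partner 1 can get 467 next round, worth 0.58 × 467 = 270.86 now, so partner 2 offers 270.86, keeping 229.14.
So by rejecting in round 1, partner 2 gets 229.14 next round, worth 0.58 × 229.14 = 132.9012 now.
Offer 105 < 132.9012, so partner 2 rejects.

Reject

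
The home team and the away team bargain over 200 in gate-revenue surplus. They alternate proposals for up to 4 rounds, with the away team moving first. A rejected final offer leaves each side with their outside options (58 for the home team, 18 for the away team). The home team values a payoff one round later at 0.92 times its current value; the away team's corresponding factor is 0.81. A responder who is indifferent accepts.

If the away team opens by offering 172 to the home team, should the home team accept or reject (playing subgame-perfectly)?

Round 4 (the home team proposes): the away team gets 18 if talks fail, so the home team offers 18 and keeps 182.
Round 3 (the away team proposes): the home team can get 182 next round, worth 0.92 × 182 = 167.44 now. The away team offers 167.44 and keeps 200 − 167.44 = 32.56.
Round 2 (the home team proposes): the away team can get 32.56 next round, worth 0.81 × 32.56 = 26.3736 now. The home team offers 26.3736 and keeps 200 − 26.3736 = 173.6264.
So by rejecting in round 1, the home team gets 173.6264 next round, worth 0.92 × 173.6264 = 159.736288 now.
Offer 172 ≥ 159.736288, so the home team accepts.

Accept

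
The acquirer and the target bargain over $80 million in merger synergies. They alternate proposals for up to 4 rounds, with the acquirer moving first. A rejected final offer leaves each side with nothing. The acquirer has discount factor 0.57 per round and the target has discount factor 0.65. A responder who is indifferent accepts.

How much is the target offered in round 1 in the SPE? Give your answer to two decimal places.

Round 4 (the target proposes): rejection yields 0 for the acquirer; the target offers 0 and keeps 80.
Round 3 (the acquirer proposes): the target can get 80 next round, worth 0.65 × 80 = 52 now, so the acquirer offers 52, keeping 28.
Round 2 (the target proposes): the acquirer can get 28 next round, worth 0.57 × 28 = 15.96 now. The target offers 15.96 and keeps 80 − 15.96 = 64.04.
Round 1 (the acquirer proposes): the target can get 64.04 next round, worth 0.65 × 64.04 = 41.626 now, so the acquirer offers 41.626, keeping 38.374.

41.63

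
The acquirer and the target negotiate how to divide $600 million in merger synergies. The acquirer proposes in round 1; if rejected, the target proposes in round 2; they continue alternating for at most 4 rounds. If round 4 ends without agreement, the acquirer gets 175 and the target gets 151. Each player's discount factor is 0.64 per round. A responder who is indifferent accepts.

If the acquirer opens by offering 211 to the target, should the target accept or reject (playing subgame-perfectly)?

Reject

Round 4 (the target proposes): the acquirer gets 175 if talks fail, so the target offers 175 and keeps 425.
Round 3 (the acquirer proposes): the target can get 425 next round, worth 0.64 × 425 = 272 now. The acquirer offers 272 and keeps 600 − 272 = 328.
Round 2 (the target proposes): the acquirer can get 328 next round, worth 0.64 × 328 = 209.92 now. The target offers 209.92 and keeps 600 − 209.92 = 390.08.
So by rejecting in round 1, the target gets 390.08 next round, worth 0.64 × 390.08 = 249.6512 now.
Offer 211 < 249.6512, so the target rejects.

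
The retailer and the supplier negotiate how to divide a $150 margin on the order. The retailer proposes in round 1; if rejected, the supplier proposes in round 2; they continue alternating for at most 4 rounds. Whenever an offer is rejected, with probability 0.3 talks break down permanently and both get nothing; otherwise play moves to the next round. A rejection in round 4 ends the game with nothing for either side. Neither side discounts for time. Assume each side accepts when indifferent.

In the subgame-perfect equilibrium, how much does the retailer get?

By backward induction:
Round 4 (the supplier proposes): the retailer will accept anything ≥ 0, so the supplier offers 0 and keeps 150.
Round 3 (the retailer proposes): rejecting gives the supplier an expected 0.7 × 150 = 105, so the retailer offers 105, keeping 45.
Round 2 (the supplier proposes): rejecting gives the retailer an expected 0.7 × 45 = 31.5; the supplier offers that and keeps 118.5.
Round 1 (the retailer proposes): rejecting gives the supplier an expected 0.7 × 118.5 = 82.95; the retailer offers that and keeps 67.05.

67.05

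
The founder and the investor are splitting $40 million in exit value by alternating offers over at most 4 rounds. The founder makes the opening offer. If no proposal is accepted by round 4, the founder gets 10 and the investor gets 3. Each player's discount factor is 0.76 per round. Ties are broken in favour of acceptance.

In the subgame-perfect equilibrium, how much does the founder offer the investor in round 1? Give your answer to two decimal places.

Round 4 (the investor proposes): the founder gets 10 if talks fail, so the investor offers 10 and keeps 30.
Round 3 (the founder proposes): the investor can get 30 next round, worth 0.76 × 30 = 22.8 now, so the founder offers 22.8, keeping 17.2.
Round 2 (the investor proposes): the founder can get 17.2 next round, worth 0.76 × 17.2 = 13.072 now; the investor offers that and keeps 26.928.
Round 1 (the founder proposes): the investor can get 26.928 next round, worth 0.76 × 26.928 = 20.46528 now. The founder offers 20.46528 and keeps 40 − 20.46528 = 19.53472.

20.47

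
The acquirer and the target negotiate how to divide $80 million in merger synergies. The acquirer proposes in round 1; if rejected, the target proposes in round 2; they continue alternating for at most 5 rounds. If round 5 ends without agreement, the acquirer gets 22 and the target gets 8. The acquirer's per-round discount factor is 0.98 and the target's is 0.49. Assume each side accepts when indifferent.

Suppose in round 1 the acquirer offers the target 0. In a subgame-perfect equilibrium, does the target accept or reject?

Round 5 (the acquirer proposes): the target gets 8 if talks fail, so the acquirer offers 8 and keeps 72.
Round 4 (the target proposes): the acquirer can get 72 next round, worth 0.98 × 72 = 70.56 now, so the target offers 70.56, keeping 9.44.
Round 3 (the acquirer proposes): the target can get 9.44 next round, worth 0.49 × 9.44 = 4.6256 now; the acquirer offers that and keeps 75.3744.
Round 2 (the target proposes): the acquirer can get 75.3744 next round, worth 0.98 × 75.3744 = 73.866912 now. The target offers 73.866912 and keeps 80 − 73.866912 = 6.133088.
So by rejecting in round 1, the target gets 6.133088 next round, worth 0.49 × 6.133088 = 3.00521312 now.
Offer 0 < 3.00521312, so the target rejects.

Reject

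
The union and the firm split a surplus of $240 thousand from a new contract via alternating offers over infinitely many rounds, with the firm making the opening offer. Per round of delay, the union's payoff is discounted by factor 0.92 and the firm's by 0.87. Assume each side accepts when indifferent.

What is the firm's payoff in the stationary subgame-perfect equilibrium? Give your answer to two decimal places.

Let x be the firm's share when the firm proposes and y be the union's share when the union proposes.
The union accepts iff offered ≥ 0.92·y, so x = 240 − 0.92y. Symmetrically y = 240 − 0.87x.
Substituting: x = 240 − 0.92(240 − 0.87x), giving x(1 − 0.87·0.92) = 240(1 − 0.92).
So x = 240 × 0.08 / 0.1996 ≈ 96.1924, and the union receives 240 − x ≈ 143.8076.

96.19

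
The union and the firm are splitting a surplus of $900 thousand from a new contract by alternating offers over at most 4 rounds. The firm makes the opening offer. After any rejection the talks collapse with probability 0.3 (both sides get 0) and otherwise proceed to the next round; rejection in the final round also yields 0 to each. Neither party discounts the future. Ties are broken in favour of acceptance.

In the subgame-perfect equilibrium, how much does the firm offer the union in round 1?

By backward induction:
Round 4 (the union proposes): the firm will accept anything ≥ 0, so the union offers 0 and keeps 900.
Round 3 (the firm proposes): rejecting gives the union an expected 0.7 × 900 = 630. The firm offers 630 and keeps 900 − 630 = 270.
Round 2 (the union proposes): rejecting gives the firm an expected 0.7 × 270 = 189, so the union offers 189, keeping 711.
Round 1 (the firm proposes): rejecting gives the union an expected 0.7 × 711 = 497.7. The firm offers 497.7 and keeps 900 − 497.7 = 402.3.

497.7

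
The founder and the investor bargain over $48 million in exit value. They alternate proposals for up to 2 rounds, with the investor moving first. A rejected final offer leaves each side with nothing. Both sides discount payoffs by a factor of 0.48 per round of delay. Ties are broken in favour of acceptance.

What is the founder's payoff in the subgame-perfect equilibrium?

23.04

Work backward from the last round.
Round 2 (the founder proposes): rejection yields 0 for the investor; the founder offers 0 and keeps 48.
Round 1 (the investor proposes): the founder can get 48 next round, worth 0.48 × 48 = 23.04 now. The investor offers 23.04 and keeps 48 − 23.04 = 24.96.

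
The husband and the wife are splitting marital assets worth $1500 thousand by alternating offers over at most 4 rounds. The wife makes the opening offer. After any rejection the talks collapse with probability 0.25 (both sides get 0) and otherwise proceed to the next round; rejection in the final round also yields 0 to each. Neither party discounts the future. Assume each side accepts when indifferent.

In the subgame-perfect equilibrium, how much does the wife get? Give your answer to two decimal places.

By backward induction:
Round 4 (the husband proposes): the wife will accept anything ≥ 0, so the husband offers 0 and keeps 1500.
Round 3 (the wife proposes): rejecting gives the husband an expected 0.75 × 1500 = 1125; the wife offers that and keeps 375.
Round 2 (the husband proposes): rejecting gives the wife an expected 0.75 × 375 = 281.25, so the husband offers 281.25, keeping 1218.75.
Round 1 (the wife proposes): rejecting gives the husband an expected 0.75 × 1218.75 = 914.0625, so the wife offers 914.0625, keeping 585.9375.

585.94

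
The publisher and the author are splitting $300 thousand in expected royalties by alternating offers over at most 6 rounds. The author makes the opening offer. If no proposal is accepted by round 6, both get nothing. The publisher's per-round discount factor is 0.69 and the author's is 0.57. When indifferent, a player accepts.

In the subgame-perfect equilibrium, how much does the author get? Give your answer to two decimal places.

Work backward from the last round.
Round 6 (the publisher proposes): the author will accept anything ≥ 0, so the publisher offers 0 and keeps 300.
Round 5 (the author proposes): the publisher can get 300 next round, worth 0.69 × 300 = 207 now, so the author offers 207, keeping 93.
Round 4 (the publisher proposes): the author can get 93 next round, worth 0.57 × 93 = 53.01 now, so the publisher offers 53.01, keeping 246.99.
Round 3 (the author proposes): the publisher can get 246.99 next round, worth 0.69 × 246.99 = 170.4231 now. The author offers 170.4231 and keeps 300 − 170.4231 = 129.5769.
Round 2 (the publisher proposes): the author can get 129.5769 next round, worth 0.57 × 129.5769 = 73.858833 now; the publisher offers that and keeps 226.141167.
Round 1 (the author proposes): the publisher can get 226.141167 next round, worth 0.69 × 226.141167 = 156.03740523 now; the author offers that and keeps 143.96259477.

143.96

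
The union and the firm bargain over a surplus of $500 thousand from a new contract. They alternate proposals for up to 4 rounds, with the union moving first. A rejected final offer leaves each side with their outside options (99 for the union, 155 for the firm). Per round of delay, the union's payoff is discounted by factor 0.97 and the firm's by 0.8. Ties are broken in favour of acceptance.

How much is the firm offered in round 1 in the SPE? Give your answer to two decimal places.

260.94

Work backward from the last round.
Round 4 (the firm proposes): the union gets 99 if talks fail, so the firm offers 99 and keeps 401.
Round 3 (the union proposes): the firm can get 401 next round, worth 0.8 × 401 = 320.8 now. The union offers 320.8 and keeps 500 − 320.8 = 179.2.
Round 2 (the firm proposes): the union can get 179.2 next round, worth 0.97 × 179.2 = 173.824 now, so the firm offers 173.824, keeping 326.176.
Round 1 (the union proposes): the firm can get 326.176 next round, worth 0.8 × 326.176 = 260.9408 now. The union offers 260.9408 and keeps 500 − 260.9408 = 239.0592.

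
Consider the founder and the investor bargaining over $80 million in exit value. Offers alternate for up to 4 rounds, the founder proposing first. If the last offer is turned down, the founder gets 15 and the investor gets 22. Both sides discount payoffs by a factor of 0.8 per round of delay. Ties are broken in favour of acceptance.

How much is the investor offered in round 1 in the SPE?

Solve by backward induction from round 4.
Round 4 (the investor proposes): the founder gets 15 if talks fail, so the investor offers 15 and keeps 65.
Round 3 (the founder proposes): the investor can get 65 next round, worth 0.8 × 65 = 52 now. The founder offers 52 and keeps 80 − 52 = 28.
Round 2 (the investor proposes): the founder can get 28 next round, worth 0.8 × 28 = 22.4 now, so the investor offers 22.4, keeping 57.6.
Round 1 (the founder proposes): the investor can get 57.6 next round, worth 0.8 × 57.6 = 46.08 now; the founder offers that and keeps 33.92.

46.08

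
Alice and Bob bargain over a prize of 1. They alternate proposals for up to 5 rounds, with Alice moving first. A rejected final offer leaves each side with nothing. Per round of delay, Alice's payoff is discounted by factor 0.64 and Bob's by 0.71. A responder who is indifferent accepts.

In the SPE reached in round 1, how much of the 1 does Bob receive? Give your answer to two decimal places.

Round 5 (Alice proposes): Bob will accept anything ≥ 0, so Alice offers 0 and keeps 1.
Round 4 (Bob proposes): Alice can get 1 next round, worth 0.64 × 1 = 0.64 now. Bob offers 0.64 and keeps 1 − 0.64 = 0.36.
Round 3 (Alice proposes): Bob can get 0.36 next round, worth 0.71 × 0.36 = 0.2556 now. Alice offers 0.2556 and keeps 1 − 0.2556 = 0.7444.
Round 2 (Bob proposes): Alice can get 0.7444 next round, worth 0.64 × 0.7444 = 0.476416 now. Bob offers 0.476416 and keeps 1 − 0.476416 = 0.523584.
Round 1 (Alice proposes): Bob can get 0.523584 next round, worth 0.71 × 0.523584 = 0.37174464 now; Alice offers that and keeps 0.62825536.

0.37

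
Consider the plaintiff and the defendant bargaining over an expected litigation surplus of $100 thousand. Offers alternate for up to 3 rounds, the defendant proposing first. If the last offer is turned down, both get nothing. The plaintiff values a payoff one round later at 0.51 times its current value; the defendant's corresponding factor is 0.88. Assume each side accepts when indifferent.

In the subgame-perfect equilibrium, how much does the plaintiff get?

Round 3 (the defendant proposes): rejection yields 0 for the plaintiff; the defendant offers 0 and keeps 100.
Round 2 (the plaintiff proposes): the defendant can get 100 next round, worth 0.88 × 100 = 88 now, so the plaintiff offers 88, keeping 12.
Round 1 (the defendant proposes): the plaintiff can get 12 next round, worth 0.51 × 12 = 6.12 now. The defendant offers 6.12 and keeps 100 − 6.12 = 93.88.

6.12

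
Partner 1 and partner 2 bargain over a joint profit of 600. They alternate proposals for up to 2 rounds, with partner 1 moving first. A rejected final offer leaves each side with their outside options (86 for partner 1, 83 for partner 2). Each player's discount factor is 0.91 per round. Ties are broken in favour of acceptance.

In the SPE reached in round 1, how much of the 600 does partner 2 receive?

Round 2 (partner 2 proposes): partner 1 gets 86 if talks fail, so partner 2 offers 86 and keeps 514.
Round 1 (partner 1 proposes): partner 2 can get 514 next round, worth 0.91 × 514 = 467.74 now; partner 1 offers that and keeps 132.26.

467.74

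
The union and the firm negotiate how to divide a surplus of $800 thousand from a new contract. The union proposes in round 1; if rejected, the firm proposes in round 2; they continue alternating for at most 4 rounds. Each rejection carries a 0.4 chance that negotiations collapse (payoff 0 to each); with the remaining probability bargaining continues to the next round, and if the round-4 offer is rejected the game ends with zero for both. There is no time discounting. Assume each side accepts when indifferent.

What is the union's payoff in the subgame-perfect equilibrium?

Round 4 (the firm proposes): the union will accept anything ≥ 0, so the firm offers 0 and keeps 800.
Round 3 (the union proposes): rejecting gives the firm an expected 0.6 × 800 = 480, so the union offers 480, keeping 320.
Round 2 (the firm proposes): rejecting gives the union an expected 0.6 × 320 = 192. The firm offers 192 and keeps 800 − 192 = 608.
Round 1 (the union proposes): rejecting gives the firm an expected 0.6 × 608 = 364.8, so the union offers 364.8, keeping 435.2.

435.2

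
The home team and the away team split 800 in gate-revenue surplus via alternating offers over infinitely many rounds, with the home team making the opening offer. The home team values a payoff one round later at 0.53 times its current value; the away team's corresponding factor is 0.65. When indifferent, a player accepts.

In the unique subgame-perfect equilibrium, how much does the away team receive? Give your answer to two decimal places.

When the home team proposes, the away team accepts any offer worth at least 0.65 times what the away team would get by proposing next round; and vice versa.
This gives x = 800 − 0.65y and y = 800 − 0.53x, where x and y are each side's share when it proposes.
Hence (1 − 0.65·0.53)x = 800(1 − 0.65), i.e. 0.6555·x = 280.
x ≈ 427.1548; the away team's share is 800 − x ≈ 372.8452.

372.85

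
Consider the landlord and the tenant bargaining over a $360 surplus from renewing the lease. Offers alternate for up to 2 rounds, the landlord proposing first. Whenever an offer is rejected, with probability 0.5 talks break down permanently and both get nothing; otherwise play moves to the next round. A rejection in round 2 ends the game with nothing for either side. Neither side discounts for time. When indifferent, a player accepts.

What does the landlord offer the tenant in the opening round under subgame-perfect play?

180

Round 2 (the tenant proposes): the landlord will accept anything ≥ 0, so the tenant offers 0 and keeps 360.
Round 1 (the landlord proposes): rejecting gives the tenant an expected 0.5 × 360 = 180; the landlord offers that and keeps 180.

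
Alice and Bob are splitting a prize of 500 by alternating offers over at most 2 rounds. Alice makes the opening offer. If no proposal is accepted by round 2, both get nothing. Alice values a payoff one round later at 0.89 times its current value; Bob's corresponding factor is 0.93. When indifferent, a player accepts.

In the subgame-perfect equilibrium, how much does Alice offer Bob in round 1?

Work backward from the last round.
Round 2 (Bob proposes): Alice will accept anything ≥ 0, so Bob offers 0 and keeps 500.
Round 1 (Alice proposes): Bob can get 500 next round, worth 0.93 × 500 = 465 now. Alice offers 465 and keeps 500 − 465 = 35.

465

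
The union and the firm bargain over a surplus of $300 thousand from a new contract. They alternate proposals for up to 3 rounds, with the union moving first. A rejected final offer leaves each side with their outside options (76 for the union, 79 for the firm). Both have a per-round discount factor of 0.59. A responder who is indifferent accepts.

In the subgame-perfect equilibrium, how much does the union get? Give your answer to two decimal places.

199.93

By backward induction:
Round 3 (the union proposes): the firm gets 79 if talks fail, so the union offers 79 and keeps 221.
Round 2 (the firm proposes): the union can get 221 next round, worth 0.59 × 221 = 130.39 now, so the firm offers 130.39, keeping 169.61.
Round 1 (the union proposes): the firm can get 169.61 next round, worth 0.59 × 169.61 = 100.0699 now. The union offers 100.0699 and keeps 300 − 100.0699 = 199.9301.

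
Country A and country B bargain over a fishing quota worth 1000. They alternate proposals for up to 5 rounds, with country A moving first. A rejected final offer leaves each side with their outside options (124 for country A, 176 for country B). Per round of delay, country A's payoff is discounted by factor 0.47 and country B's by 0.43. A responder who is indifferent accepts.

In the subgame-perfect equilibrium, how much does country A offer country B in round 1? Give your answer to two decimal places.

281.15

Solve by backward induction from round 5.
Round 5 (country A proposes): country B gets 176 if talks fail, so country A offers 176 and keeps 824.
Round 4 (country B proposes): country A can get 824 next round, worth 0.47 × 824 = 387.28 now, so country B offers 387.28, keeping 612.72.
Round 3 (country A proposes): country B can get 612.72 next round, worth 0.43 × 612.72 = 263.4696 now. Country A offers 263.4696 and keeps 1000 − 263.4696 = 736.5304.
Round 2 (country B proposes): country A can get 736.5304 next round, worth 0.47 × 736.5304 = 346.169288 now. Country B offers 346.169288 and keeps 1000 − 346.169288 = 653.830712.
Round 1 (country A proposes): country B can get 653.830712 next round, worth 0.43 × 653.830712 = 281.14720616 now. Country A offers 281.14720616 and keeps 1000 − 281.14720616 = 718.85279384.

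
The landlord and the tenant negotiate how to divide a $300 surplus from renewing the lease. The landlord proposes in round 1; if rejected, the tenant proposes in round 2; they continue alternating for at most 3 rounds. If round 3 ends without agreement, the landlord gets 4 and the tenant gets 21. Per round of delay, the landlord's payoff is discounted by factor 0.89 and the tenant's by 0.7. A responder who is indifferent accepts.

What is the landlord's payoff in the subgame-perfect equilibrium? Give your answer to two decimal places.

263.82

Round 3 (the landlord proposes): the tenant gets 21 if talks fail, so the landlord offers 21 and keeps 279.
Round 2 (the tenant proposes): the landlord can get 279 next round, worth 0.89 × 279 = 248.31 now, so the tenant offers 248.31, keeping 51.69.
Round 1 (the landlord proposes): the tenant can get 51.69 next round, worth 0.7 × 51.69 = 36.183 now; the landlord offers that and keeps 263.817.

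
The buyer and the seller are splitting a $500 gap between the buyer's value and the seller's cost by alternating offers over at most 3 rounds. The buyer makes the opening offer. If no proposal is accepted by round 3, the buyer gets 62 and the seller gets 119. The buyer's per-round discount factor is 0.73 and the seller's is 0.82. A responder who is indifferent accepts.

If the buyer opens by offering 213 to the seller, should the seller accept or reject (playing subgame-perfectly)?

Accept

Work out the seller's continuation value if the offer is rejected.
Round 3 (the buyer proposes): the seller gets 119 if talks fail, so the buyer offers 119 and keeps 381.
Round 2 (the seller proposes): the buyer can get 381 next round, worth 0.73 × 381 = 278.13 now, so the seller offers 278.13, keeping 221.87.
So by rejecting in round 1, the seller gets 221.87 next round, worth 0.82 × 221.87 = 181.9334 now.
Offer 213 ≥ 181.9334, so the seller accepts.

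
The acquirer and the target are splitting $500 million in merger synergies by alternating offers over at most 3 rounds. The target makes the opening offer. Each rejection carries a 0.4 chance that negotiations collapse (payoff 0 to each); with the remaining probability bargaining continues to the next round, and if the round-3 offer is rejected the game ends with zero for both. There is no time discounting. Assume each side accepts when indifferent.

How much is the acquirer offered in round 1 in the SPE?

120

By backward induction:
Round 3 (the target proposes): the acquirer will accept anything ≥ 0, so the target offers 0 and keeps 500.
Round 2 (the acquirer proposes): rejecting gives the target an expected 0.6 × 500 = 300. The acquirer offers 300 and keeps 500 − 300 = 200.
Round 1 (the target proposes): rejecting gives the acquirer an expected 0.6 × 200 = 120. The target offers 120 and keeps 500 − 120 = 380.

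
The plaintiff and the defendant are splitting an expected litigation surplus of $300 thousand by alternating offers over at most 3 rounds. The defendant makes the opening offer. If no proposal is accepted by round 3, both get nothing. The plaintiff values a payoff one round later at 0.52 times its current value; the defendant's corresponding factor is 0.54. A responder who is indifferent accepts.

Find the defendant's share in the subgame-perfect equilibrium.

228.24

Round 3 (the defendant proposes): the plaintiff will accept anything ≥ 0, so the defendant offers 0 and keeps 300.
Round 2 (the plaintiff proposes): the defendant can get 300 next round, worth 0.54 × 300 = 162 now, so the plaintiff offers 162, keeping 138.
Round 1 (the defendant proposes): the plaintiff can get 138 next round, worth 0.52 × 138 = 71.76 now. The defendant offers 71.76 and keeps 300 − 71.76 = 228.24.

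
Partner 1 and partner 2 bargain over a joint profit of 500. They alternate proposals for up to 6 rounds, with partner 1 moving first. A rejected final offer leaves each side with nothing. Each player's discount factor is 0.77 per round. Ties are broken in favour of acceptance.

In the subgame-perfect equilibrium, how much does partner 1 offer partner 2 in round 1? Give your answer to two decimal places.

Round 6 (partner 2 proposes): rejection yields 0 for partner 1; partner 2 offers 0 and keeps 500.
Round 5 (partner 1 proposes): partner 2 can get 500 next round, worth 0.77 × 500 = 385 now; partner 1 offers that and keeps 115.
Round 4 (partner 2 proposes): partner 1 can get 115 next round, worth 0.77 × 115 = 88.55 now. Partner 2 offers 88.55 and keeps 500 − 88.55 = 411.45.
Round 3 (partner 1 proposes): partner 2 can get 411.45 next round, worth 0.77 × 411.45 = 316.8165 now. Partner 1 offers 316.8165 and keeps 500 − 316.8165 = 183.1835.
Round 2 (partner 2 proposes): partner 1 can get 183.1835 next round, worth 0.77 × 183.1835 = 141.051295 now. Partner 2 offers 141.051295 and keeps 500 − 141.051295 = 358.948705.
Round 1 (partner 1 proposes): partner 2 can get 358.948705 next round, worth 0.77 × 358.948705 = 276.39050285 now, so partner 1 offers 276.39050285, keeping 223.60949715.

276.39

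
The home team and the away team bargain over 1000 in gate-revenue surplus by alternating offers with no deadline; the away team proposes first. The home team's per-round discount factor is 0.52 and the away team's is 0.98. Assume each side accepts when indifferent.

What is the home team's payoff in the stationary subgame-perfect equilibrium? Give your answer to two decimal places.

21.21

Let x be the away team's share when the away team proposes and y be the home team's share when the home team proposes.
The home team accepts iff offered ≥ 0.52·y, so x = 1000 − 0.52y. Symmetrically y = 1000 − 0.98x.
Substituting: x = 1000 − 0.52(1000 − 0.98x), giving x(1 − 0.98·0.52) = 1000(1 − 0.52).
So x = 1000 × 0.48 / 0.4904 ≈ 978.7928, and the home team receives 1000 − x ≈ 21.2072.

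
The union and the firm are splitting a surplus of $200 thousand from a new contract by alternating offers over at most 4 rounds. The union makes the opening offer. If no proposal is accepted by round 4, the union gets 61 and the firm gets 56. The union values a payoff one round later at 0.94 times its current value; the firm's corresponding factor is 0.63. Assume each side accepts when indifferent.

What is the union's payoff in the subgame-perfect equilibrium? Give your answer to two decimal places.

Solve by backward induction from round 4.
Round 4 (the firm proposes): the union gets 61 if talks fail, so the firm offers 61 and keeps 139.
Round 3 (the union proposes): the firm can get 139 next round, worth 0.63 × 139 = 87.57 now, so the union offers 87.57, keeping 112.43.
Round 2 (the firm proposes): the union can get 112.43 next round, worth 0.94 × 112.43 = 105.6842 now, so the firm offers 105.6842, keeping 94.3158.
Round 1 (the union proposes): the firm can get 94.3158 next round, worth 0.63 × 94.3158 = 59.418954 now. The union offers 59.418954 and keeps 200 − 59.418954 = 140.581046.

140.58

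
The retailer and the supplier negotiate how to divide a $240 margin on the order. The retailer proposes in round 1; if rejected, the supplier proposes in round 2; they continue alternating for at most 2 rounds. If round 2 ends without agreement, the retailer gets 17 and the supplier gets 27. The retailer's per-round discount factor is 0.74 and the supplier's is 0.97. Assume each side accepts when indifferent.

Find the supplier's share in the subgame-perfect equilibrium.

Round 2 (the supplier proposes): the retailer gets 17 if talks fail, so the supplier offers 17 and keeps 223.
Round 1 (the retailer proposes): the supplier can get 223 next round, worth 0.97 × 223 = 216.31 now. The retailer offers 216.31 and keeps 240 − 216.31 = 23.69.

216.31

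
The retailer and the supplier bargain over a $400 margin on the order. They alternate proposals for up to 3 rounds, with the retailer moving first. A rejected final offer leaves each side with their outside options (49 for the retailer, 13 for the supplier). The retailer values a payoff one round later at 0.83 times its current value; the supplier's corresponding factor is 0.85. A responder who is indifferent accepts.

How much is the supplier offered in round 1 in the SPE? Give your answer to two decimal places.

66.97

Work backward from the last round.
Round 3 (the retailer proposes): the supplier gets 13 if talks fail, so the retailer offers 13 and keeps 387.
Round 2 (the supplier proposes): the retailer can get 387 next round, worth 0.83 × 387 = 321.21 now. The supplier offers 321.21 and keeps 400 − 321.21 = 78.79.
Round 1 (the retailer proposes): the supplier can get 78.79 next round, worth 0.85 × 78.79 = 66.9715 now. The retailer offers 66.9715 and keeps 400 − 66.9715 = 333.0285.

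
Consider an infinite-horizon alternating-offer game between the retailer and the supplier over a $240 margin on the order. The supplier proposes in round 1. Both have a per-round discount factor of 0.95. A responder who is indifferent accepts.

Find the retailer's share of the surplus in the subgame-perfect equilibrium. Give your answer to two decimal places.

When the supplier proposes, the retailer accepts any offer worth at least 0.95 times what the retailer would get by proposing next round; and vice versa.
This gives x = 240 − 0.95y and y = 240 − 0.95x, where x and y are each side's share when it proposes.
Hence (1 − 0.95·0.95)x = 240(1 − 0.95), i.e. 0.0975·x = 12.
x ≈ 123.0769; the retailer's share is 240 − x ≈ 116.9231.

116.92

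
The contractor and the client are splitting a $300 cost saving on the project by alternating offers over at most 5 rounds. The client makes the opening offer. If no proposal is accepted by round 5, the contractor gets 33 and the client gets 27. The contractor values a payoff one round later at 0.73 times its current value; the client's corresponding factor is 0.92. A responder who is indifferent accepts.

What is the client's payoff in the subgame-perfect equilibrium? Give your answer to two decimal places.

255.83

Work backward from the last round.
Round 5 (the client proposes): the contractor gets 33 if talks fail, so the client offers 33 and keeps 267.
Round 4 (the contractor proposes): the client can get 267 next round, worth 0.92 × 267 = 245.64 now. The contractor offers 245.64 and keeps 300 − 245.64 = 54.36.
Round 3 (the client proposes): the contractor can get 54.36 next round, worth 0.73 × 54.36 = 39.6828 now, so the client offers 39.6828, keeping 260.3172.
Round 2 (the contractor proposes): the client can get 260.3172 next round, worth 0.92 × 260.3172 = 239.491824 now; the contractor offers that and keeps 60.508176.
Round 1 (the client proposes): the contractor can get 60.508176 next round, worth 0.73 × 60.508176 = 44.17096848 now. The client offers 44.17096848 and keeps 300 − 44.17096848 = 255.82903152.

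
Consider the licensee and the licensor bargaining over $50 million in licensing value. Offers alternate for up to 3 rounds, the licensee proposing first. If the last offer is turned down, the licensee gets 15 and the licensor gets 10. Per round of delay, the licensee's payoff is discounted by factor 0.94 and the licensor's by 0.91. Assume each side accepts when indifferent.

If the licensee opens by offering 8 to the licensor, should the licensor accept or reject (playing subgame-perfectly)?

Reject

Round 3 (the licensee proposes): the licensor gets 10 if talks fail, so the licensee offers 10 and keeps 40.
Round 2 (the licensor proposes): the licensee can get 40 next round, worth 0.94 × 40 = 37.6 now. The licensor offers 37.6 and keeps 50 − 37.6 = 12.4.
So by rejecting in round 1, the licensor gets 12.4 next round, worth 0.91 × 12.4 = 11.284 now.
Offer 8 < 11.284, so the licensor rejects.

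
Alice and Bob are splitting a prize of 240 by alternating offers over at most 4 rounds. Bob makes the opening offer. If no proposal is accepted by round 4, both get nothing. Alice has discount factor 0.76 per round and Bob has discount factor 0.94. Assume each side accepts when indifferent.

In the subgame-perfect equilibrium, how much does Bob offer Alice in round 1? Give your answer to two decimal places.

Round 4 (Alice proposes): Bob will accept anything ≥ 0, so Alice offers 0 and keeps 240.
Round 3 (Bob proposes): Alice can get 240 next round, worth 0.76 × 240 = 182.4 now. Bob offers 182.4 and keeps 240 − 182.4 = 57.6.
Round 2 (Alice proposes): Bob can get 57.6 next round, worth 0.94 × 57.6 = 54.144 now. Alice offers 54.144 and keeps 240 − 54.144 = 185.856.
Round 1 (Bob proposes): Alice can get 185.856 next round, worth 0.76 × 185.856 = 141.25056 now; Bob offers that and keeps 98.74944.

141.25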